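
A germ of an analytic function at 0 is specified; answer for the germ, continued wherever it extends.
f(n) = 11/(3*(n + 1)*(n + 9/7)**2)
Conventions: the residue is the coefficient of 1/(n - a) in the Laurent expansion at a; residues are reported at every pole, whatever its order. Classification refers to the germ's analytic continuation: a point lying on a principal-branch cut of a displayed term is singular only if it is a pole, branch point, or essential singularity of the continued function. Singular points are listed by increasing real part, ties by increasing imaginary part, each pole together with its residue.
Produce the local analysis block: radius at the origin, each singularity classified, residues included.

Radius of convergence at 0: 1.
At -9/7: a pole of order 2; residue -539/12.
At -1: a pole of order 1; residue 539/12.

Denominator factor (n + 9/7)^2: pole of order 2 at -9/7, modulus 9/7.
Denominator factor (n + 1): pole of order 1 at -1, modulus 1.
The radius of convergence is the smallest modulus among the singular points: 1.
At the order-2 pole -9/7 set g(n) = (n - (-9/7))^2*f(n) = 11/(3*(n + 1)).
Order-2 pole: residue = g'(a); g'(-9/7) = -539/12, so the residue is -539/12.
At the order-1 pole -1 set g(n) = (n - (-1))*f(n) = 11/(3*(n + 9/7)**2).
Simple pole: residue = g(a) at a = -1, which is 539/12.
List the singular points by increasing real part (a conjugate pair: the negative imaginary part first).


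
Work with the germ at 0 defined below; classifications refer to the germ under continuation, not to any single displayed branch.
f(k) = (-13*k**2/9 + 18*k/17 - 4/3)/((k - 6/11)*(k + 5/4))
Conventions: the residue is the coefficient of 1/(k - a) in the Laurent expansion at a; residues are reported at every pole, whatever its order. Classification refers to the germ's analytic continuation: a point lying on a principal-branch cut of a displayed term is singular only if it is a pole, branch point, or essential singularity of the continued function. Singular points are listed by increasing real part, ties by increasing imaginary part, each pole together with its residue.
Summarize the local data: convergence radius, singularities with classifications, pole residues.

Radius of convergence at 0: 6/11.
At -5/4: a pole of order 1; residue 132319/48348.
At 6/11: a pole of order 1; residue -29264/44319.

Denominator factor (k + 5/4): pole of order 1 at -5/4, modulus 5/4.
Denominator factor (k - 6/11): pole of order 1 at 6/11, modulus 6/11.
The radius of convergence is the smallest modulus among the singular points: 6/11.
At the order-1 pole -5/4 set g(k) = (k - (-5/4))*f(k) = (-13*k**2/9 + 18*k/17 - 4/3)/(k - 6/11).
Simple pole: residue = g(a) at a = -5/4, which is 132319/48348.
At the order-1 pole 6/11 set g(k) = (k - (6/11))*f(k) = (-13*k**2/9 + 18*k/17 - 4/3)/(k + 5/4).
Simple pole: residue = g(a) at a = 6/11, which is -29264/44319.
List the singular points by increasing real part (a conjugate pair: the negative imaginary part first).


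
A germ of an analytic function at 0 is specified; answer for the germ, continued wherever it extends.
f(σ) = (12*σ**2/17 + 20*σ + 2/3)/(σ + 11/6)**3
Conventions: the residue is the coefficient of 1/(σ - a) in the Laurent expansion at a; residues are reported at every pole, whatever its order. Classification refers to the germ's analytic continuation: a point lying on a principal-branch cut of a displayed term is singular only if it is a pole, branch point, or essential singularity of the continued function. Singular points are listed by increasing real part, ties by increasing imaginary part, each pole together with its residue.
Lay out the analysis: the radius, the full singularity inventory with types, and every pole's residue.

Radius of convergence at 0: 11/6.
At -11/6: a pole of order 3; residue 12/17.

Denominator factor (σ + 11/6)^3: pole of order 3 at -11/6, modulus 11/6.
The radius of convergence is the smallest modulus among the singular points: 11/6.
At the order-3 pole -11/6 set g(σ) = (σ - (-11/6))^3*f(σ) = 12*σ**2/17 + 20*σ + 2/3.
Order-3 pole: residue = g''(a)/2; g''(-11/6) = 24/17, so the residue is 12/17.


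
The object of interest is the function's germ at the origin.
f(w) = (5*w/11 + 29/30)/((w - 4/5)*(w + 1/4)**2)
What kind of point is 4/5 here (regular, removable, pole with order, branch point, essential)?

The denominator factor w - 4/5 vanishes at 4/5 and appears to the power 1; the numerator there equals 439/330, nonzero, and no other factor vanishes.
Hence a pole whose order is the multiplicity, 1.

The point is a pole of order 1.


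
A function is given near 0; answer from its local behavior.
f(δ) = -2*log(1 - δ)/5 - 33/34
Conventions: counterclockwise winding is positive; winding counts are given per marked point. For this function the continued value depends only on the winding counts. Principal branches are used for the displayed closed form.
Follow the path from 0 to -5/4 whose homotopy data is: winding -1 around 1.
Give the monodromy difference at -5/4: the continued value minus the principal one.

The rational part is single-valued and drops out of the difference; each branch term changes only by its own monodromy.
(-2/5)*log(1 - δ/(1)): each positive loop around 1 adds 2*pi*i to the log, so winding -1 contributes (-2/5)*(-1)*2*pi*i = (4/5)*pi*i.
Summing the contributions at δ = -5/4 gives (4/5)*pi*i.

Continued minus principal equals (4/5)*pi*i.


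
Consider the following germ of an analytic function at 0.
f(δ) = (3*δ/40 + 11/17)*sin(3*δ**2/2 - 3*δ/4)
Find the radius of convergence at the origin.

The factor sin(3*δ**2/2 - 3*δ/4) is entire and contributes no finite singular point.
The polynomial part has no poles.
No finite singular points: the Taylor series at 0 converges everywhere.

The radius of convergence is infinite.


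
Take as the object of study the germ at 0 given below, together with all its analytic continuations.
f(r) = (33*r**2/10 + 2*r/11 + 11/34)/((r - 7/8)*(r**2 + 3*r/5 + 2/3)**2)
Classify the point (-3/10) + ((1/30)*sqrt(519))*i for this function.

The point is a pole of order 2.

The denominator factor r**2 + 3*r/5 + 2/3 vanishes at (-3/10) + ((1/30)*sqrt(519))*i and appears to the power 2; the numerator there equals (-125011/93500) - ((989/16500)*sqrt(519))*i, nonzero, and no other factor vanishes.
Hence a pole whose order is the multiplicity, 2.


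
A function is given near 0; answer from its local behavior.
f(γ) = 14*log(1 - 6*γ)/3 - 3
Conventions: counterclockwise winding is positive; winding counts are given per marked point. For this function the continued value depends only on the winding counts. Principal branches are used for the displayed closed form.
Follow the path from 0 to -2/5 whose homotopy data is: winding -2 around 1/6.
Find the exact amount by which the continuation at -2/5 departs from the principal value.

The rational part is single-valued and drops out of the difference; each branch term changes only by its own monodromy.
(14/3)*log(1 - γ/(1/6)): each positive loop around 1/6 adds 2*pi*i to the log, so winding -2 contributes (14/3)*(-2)*2*pi*i = -(56/3)*pi*i.
Summing the contributions at γ = -2/5 gives -(56/3)*pi*i.

Continued minus principal equals -(56/3)*pi*i.


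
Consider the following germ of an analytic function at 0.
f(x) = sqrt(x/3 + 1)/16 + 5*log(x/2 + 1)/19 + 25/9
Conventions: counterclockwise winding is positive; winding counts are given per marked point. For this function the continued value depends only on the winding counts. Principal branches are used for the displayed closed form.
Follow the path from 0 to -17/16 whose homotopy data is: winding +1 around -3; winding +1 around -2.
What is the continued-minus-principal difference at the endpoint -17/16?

The rational part is single-valued and drops out of the difference; each branch term changes only by its own monodromy.
(1/16)*sqrt(1 - x/(-3)): winding +1 is odd, the square root flips sign, contributing -2*(1/16)*sqrt(1 - (-17/16)/(-3)) = -2*(1/16)*sqrt(31/48) = -(1/96)*sqrt(93).
(5/19)*log(1 - x/(-2)): each positive loop around -2 adds 2*pi*i to the log, so winding +1 contributes (5/19)*(1)*2*pi*i = (10/19)*pi*i.
Summing the contributions at x = -17/16 gives (-(1/96)*sqrt(93)) + ((10/19)*pi)*i.

Continued minus principal equals (-(1/96)*sqrt(93)) + ((10/19)*pi)*i.


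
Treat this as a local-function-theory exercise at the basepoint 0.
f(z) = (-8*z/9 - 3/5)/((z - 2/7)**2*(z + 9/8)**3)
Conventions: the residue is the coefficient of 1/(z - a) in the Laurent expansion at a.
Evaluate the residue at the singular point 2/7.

At the order-2 pole 2/7 set g(z) = (z - (2/7))^2*f(z) = (-8*z/9 - 3/5)/(z + 9/8)**3.
Order-2 pole: residue = g'(a); g'(2/7) = 578830336/1752753645, so the residue is 578830336/1752753645.

The residue is 578830336/1752753645.


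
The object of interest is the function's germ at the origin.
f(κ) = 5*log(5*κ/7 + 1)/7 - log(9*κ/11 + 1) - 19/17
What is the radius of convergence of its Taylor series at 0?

The radius of convergence is 11/9.

Branch term (-1)*log(1 - κ/(-11/9)): its argument vanishes at κ = -11/9, a logarithmic branch point, modulus 11/9.
Branch term (5/7)*log(1 - κ/(-7/5)): its argument vanishes at κ = -7/5, a logarithmic branch point, modulus 7/5.
The radius of convergence is the smallest modulus among the singular points: 11/9.


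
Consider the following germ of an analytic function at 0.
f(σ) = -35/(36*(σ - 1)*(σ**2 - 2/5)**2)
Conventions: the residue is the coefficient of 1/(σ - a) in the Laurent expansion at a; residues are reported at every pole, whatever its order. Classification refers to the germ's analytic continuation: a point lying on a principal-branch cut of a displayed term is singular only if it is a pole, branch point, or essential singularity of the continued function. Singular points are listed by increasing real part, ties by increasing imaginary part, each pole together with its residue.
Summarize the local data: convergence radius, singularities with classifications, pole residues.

Denominator factor (σ**2 - 2/5)^2: discriminant 8/5, real irrational roots (1/5)*sqrt(10) and -(1/5)*sqrt(10); poles of order 2, moduli (1/5)*sqrt(10) and (1/5)*sqrt(10).
Denominator factor (σ - 1): pole of order 1 at 1, modulus 1.
The radius of convergence is the smallest modulus among the singular points: (1/5)*sqrt(10).
The factor σ**2 - 2/5 splits as (σ - a)(σ - a') with a = -(1/5)*sqrt(10), a' = (1/5)*sqrt(10). At the order-2 pole a set g(σ) = (σ - a)^2*f(σ) = [-35/(36*(σ - 1))] / (σ - a')^2.
Order-2 pole: residue = g'(a); g'(-(1/5)*sqrt(10)) = 875/648 - (875/5184)*sqrt(10), so the residue is 875/648 - (875/5184)*sqrt(10).
The factor σ**2 - 2/5 splits as (σ - a)(σ - a') with a = (1/5)*sqrt(10), a' = -(1/5)*sqrt(10). At the order-2 pole a set g(σ) = (σ - a)^2*f(σ) = [-35/(36*(σ - 1))] / (σ - a')^2.
Order-2 pole: residue = g'(a); g'((1/5)*sqrt(10)) = 875/648 + (875/5184)*sqrt(10), so the residue is 875/648 + (875/5184)*sqrt(10).
At the order-1 pole 1 set g(σ) = (σ - (1))*f(σ) = -35/(36*(σ**2 - 2/5)**2).
Simple pole: residue = g(a) at a = 1, which is -875/324.
List the singular points by increasing real part (a conjugate pair: the negative imaginary part first).

Radius of convergence at 0: (1/5)*sqrt(10).
At -(1/5)*sqrt(10): a pole of order 2; residue 875/648 - (875/5184)*sqrt(10).
At (1/5)*sqrt(10): a pole of order 2; residue 875/648 + (875/5184)*sqrt(10).
At 1: a pole of order 1; residue -875/324.


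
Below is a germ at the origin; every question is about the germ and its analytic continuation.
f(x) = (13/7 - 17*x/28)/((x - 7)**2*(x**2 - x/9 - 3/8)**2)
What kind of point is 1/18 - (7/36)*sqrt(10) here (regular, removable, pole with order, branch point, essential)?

The denominator factor x**2 - x/9 - 3/8 vanishes at 1/18 - (7/36)*sqrt(10) and appears to the power 2; the numerator there equals 919/504 + (17/144)*sqrt(10), nonzero, and no other factor vanishes.
Hence a pole whose order is the multiplicity, 2.

The point is a pole of order 2.


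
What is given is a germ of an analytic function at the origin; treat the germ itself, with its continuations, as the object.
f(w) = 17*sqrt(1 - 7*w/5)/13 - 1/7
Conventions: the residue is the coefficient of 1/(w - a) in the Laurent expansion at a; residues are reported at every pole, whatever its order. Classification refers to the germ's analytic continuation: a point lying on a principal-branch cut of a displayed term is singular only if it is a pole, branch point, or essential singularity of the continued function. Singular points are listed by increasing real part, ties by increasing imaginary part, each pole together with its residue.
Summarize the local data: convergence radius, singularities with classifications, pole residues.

Branch term (17/13)*sqrt(1 - w/(5/7)): its argument vanishes at w = 5/7, a square-root branch point, modulus 5/7.
The radius of convergence is the smallest modulus among the singular points: 5/7.

Radius of convergence at 0: 5/7.
At 5/7: an algebraic (square-root) branch point.


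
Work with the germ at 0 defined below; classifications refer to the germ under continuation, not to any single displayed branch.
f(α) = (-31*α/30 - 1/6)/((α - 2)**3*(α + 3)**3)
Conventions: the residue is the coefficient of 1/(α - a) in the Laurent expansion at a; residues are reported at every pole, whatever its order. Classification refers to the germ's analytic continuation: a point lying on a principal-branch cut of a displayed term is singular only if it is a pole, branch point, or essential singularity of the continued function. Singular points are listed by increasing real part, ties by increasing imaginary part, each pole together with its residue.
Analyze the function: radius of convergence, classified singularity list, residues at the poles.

Radius of convergence at 0: 2.
At -3: a pole of order 3; residue -21/31250.
At 2: a pole of order 3; residue 21/31250.

Denominator factor (α - 2)^3: pole of order 3 at 2, modulus 2.
Denominator factor (α + 3)^3: pole of order 3 at -3, modulus 3.
The radius of convergence is the smallest modulus among the singular points: 2.
At the order-3 pole -3 set g(α) = (α - (-3))^3*f(α) = (-31*α/30 - 1/6)/(α - 2)**3.
Order-3 pole: residue = g''(a)/2; g''(-3) = -21/15625, so the residue is -21/31250.
At the order-3 pole 2 set g(α) = (α - (2))^3*f(α) = (-31*α/30 - 1/6)/(α + 3)**3.
Order-3 pole: residue = g''(a)/2; g''(2) = 21/15625, so the residue is 21/31250.
List the singular points by increasing real part (a conjugate pair: the negative imaginary part first).


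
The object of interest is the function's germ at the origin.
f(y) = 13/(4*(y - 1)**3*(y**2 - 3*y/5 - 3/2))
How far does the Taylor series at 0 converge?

The radius of convergence is -3/10 + (1/10)*sqrt(159).

Denominator factor (y - 1)^3: pole of order 3 at 1, modulus 1.
Denominator factor (y**2 - 3*y/5 - 3/2): discriminant 159/25, real irrational roots 3/10 + (1/10)*sqrt(159) and 3/10 - (1/10)*sqrt(159); poles of order 1, moduli 3/10 + (1/10)*sqrt(159) and -3/10 + (1/10)*sqrt(159).
The radius of convergence is the smallest modulus among the singular points: -3/10 + (1/10)*sqrt(159).


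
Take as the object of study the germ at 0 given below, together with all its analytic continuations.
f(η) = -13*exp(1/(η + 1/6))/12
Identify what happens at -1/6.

The exponent 1/(η - (-1/6)) has a pole at -1/6, so exp(1/(η - (-1/6))) takes every nonzero value near it: an essential singularity (not a pole of any order).

The point is an essential singularity.


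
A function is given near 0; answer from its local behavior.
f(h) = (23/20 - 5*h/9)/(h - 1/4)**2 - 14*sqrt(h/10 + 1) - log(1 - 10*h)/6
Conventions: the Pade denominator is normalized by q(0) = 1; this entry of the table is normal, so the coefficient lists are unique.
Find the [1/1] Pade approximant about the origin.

The Pade approximant has numerator coefficients [22/5, 1278857533/11281500]; denominator coefficients [1, -2953583/501400].

Taylor coefficients needed (expand at 0): a_0 = 22/5, a_1 = 2507/18, a_2 = 2953583/3600.
Write the denominator as Q(h) = 1 + q1*h. Requiring Q*f - P = O(h^3) with deg P <= 1 kills the coefficients of h^2..h^2 in Q*f:
  h^2: a_2 + q1*a_1 = 0, i.e. 2953583/3600 + (2507/18)*q1 = 0.
Solving this linear system: q1 = -2953583/501400.
The numerator is Q*f truncated at degree 1: P0 = a_0 = 22/5; P1 = a_1 + q1*a_0 = 1278857533/11281500.


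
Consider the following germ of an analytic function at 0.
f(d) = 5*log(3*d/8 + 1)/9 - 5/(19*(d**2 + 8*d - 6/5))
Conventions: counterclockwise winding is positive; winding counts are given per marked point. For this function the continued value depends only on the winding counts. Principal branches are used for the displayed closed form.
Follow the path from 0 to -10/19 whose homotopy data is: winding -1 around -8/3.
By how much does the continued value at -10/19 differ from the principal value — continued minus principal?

The rational part is single-valued and drops out of the difference; each branch term changes only by its own monodromy.
(5/9)*log(1 - d/(-8/3)): each positive loop around -8/3 adds 2*pi*i to the log, so winding -1 contributes (5/9)*(-1)*2*pi*i = -(10/9)*pi*i.
Summing the contributions at d = -10/19 gives -(10/9)*pi*i.

Continued minus principal equals -(10/9)*pi*i.


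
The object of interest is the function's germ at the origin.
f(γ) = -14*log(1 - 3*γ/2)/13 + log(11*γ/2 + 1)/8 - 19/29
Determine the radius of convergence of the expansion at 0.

The radius of convergence is 2/11.

Branch term (1/8)*log(1 - γ/(-2/11)): its argument vanishes at γ = -2/11, a logarithmic branch point, modulus 2/11.
Branch term (-14/13)*log(1 - γ/(2/3)): its argument vanishes at γ = 2/3, a logarithmic branch point, modulus 2/3.
The radius of convergence is the smallest modulus among the singular points: 2/11.


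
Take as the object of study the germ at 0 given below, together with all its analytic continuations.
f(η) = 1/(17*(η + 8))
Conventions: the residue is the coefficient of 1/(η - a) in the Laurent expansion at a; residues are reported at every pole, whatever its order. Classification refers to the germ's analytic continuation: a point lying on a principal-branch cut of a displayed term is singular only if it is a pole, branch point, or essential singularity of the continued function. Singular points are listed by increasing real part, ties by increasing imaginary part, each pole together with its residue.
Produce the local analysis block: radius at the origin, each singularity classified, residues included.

Radius of convergence at 0: 8.
At -8: a pole of order 1; residue 1/17.

Denominator factor (η + 8): pole of order 1 at -8, modulus 8.
The radius of convergence is the smallest modulus among the singular points: 8.
At the order-1 pole -8 set g(η) = (η - (-8))*f(η) = 1/17.
Simple pole: residue = g(a) at a = -8, which is 1/17.


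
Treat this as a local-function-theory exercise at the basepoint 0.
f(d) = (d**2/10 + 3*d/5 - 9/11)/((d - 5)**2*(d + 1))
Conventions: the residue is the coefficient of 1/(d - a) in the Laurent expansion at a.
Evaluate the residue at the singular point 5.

At the order-2 pole 5 set g(d) = (d - (5))^2*f(d) = (d**2/10 + 3*d/5 - 9/11)/(d + 1).
Order-2 pole: residue = g'(a); g'(5) = 541/3960, so the residue is 541/3960.

The residue is 541/3960.


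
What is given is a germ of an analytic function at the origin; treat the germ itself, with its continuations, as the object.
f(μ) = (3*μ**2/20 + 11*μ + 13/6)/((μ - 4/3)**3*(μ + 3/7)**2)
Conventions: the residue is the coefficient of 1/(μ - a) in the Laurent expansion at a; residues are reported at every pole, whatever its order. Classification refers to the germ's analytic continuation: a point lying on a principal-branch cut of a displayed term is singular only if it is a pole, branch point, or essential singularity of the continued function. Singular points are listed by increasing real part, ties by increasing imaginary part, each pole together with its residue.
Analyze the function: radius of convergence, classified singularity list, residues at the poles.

Denominator factor (μ + 3/7)^2: pole of order 2 at -3/7, modulus 3/7.
Denominator factor (μ - 4/3)^3: pole of order 3 at 4/3, modulus 4/3.
The radius of convergence is the smallest modulus among the singular points: 3/7.
At the order-2 pole -3/7 set g(μ) = (μ - (-3/7))^2*f(μ) = (3*μ**2/20 + 11*μ + 13/6)/(μ - 4/3)**3.
Order-2 pole: residue = g'(a); g'(-3/7) = -45097101/37483220, so the residue is -45097101/37483220.
At the order-3 pole 4/3 set g(μ) = (μ - (4/3))^3*f(μ) = (3*μ**2/20 + 11*μ + 13/6)/(μ + 3/7)**2.
Order-3 pole: residue = g''(a)/2; g''(4/3) = 45097101/18741610, so the residue is 45097101/37483220.
List the singular points by increasing real part (a conjugate pair: the negative imaginary part first).

Radius of convergence at 0: 3/7.
At -3/7: a pole of order 2; residue -45097101/37483220.
At 4/3: a pole of order 3; residue 45097101/37483220.


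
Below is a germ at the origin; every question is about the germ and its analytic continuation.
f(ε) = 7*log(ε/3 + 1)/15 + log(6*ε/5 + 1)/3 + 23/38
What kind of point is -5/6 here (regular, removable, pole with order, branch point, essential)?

The point is a logarithmic branch point.

The term (1/3)*log(1 - ε/(-5/6)) has argument 1 - -5/6/(-5/6) = 0 at -5/6: a logarithmic (infinitely-sheeted) branch point; the remaining terms are analytic or single-valued there.


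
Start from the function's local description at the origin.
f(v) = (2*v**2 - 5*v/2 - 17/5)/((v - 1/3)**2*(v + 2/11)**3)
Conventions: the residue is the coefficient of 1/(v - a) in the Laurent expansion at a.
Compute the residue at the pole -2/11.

The residue is -67789161/417605.

At the order-3 pole -2/11 set g(v) = (v - (-2/11))^3*f(v) = (2*v**2 - 5*v/2 - 17/5)/(v - 1/3)**2.
Order-3 pole: residue = g''(a)/2; g''(-2/11) = -135578322/417605, so the residue is -67789161/417605.


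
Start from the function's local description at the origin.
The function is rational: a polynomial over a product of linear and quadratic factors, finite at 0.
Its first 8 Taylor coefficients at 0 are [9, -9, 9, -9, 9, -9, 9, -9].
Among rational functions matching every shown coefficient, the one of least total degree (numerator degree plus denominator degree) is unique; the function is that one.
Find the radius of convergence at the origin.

No rational of total degree below 1 reproduces all 8 coefficients; solving the [0/1] Pade equations on them gives f(r) = 9/(r + 1), whose expansion matches every shown term.
Denominator factor (r + 1): pole of order 1 at -1, modulus 1.
The radius of convergence is the smallest modulus among the singular points: 1.

The radius of convergence is 1.


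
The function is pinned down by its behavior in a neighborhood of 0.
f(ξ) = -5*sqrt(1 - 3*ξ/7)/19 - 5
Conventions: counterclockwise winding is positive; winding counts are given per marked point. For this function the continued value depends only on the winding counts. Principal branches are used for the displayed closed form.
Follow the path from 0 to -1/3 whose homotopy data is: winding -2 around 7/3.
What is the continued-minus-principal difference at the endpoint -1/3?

Continued minus principal equals 0.

The rational part is single-valued and drops out of the difference; each branch term changes only by its own monodromy.
(-5/19)*sqrt(1 - ξ/(7/3)): winding -2 is even, the square root returns to the same sheet, contribution 0.
Summing the contributions at ξ = -1/3 gives 0.


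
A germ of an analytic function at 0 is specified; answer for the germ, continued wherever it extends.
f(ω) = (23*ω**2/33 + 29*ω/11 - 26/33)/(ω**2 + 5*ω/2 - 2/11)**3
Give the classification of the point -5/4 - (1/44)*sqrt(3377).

The point is a pole of order 3.

The denominator factor ω**2 + 5*ω/2 - 2/11 vanishes at -5/4 - (1/44)*sqrt(3377) and appears to the power 3; the numerator there equals -5165/2904 - (59/2904)*sqrt(3377), nonzero, and no other factor vanishes.
Hence a pole whose order is the multiplicity, 3.


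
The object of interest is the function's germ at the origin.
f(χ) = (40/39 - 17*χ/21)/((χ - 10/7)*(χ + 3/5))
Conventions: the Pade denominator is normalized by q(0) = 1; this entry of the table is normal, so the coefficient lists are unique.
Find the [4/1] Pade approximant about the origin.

Taylor coefficients needed (expand at 0): a_0 = -140/117, a_1 = 1475/702, a_2 = -14435/4212, a_3 = 145673/25272, a_4 = -7255867/758160, a_5 = 27952061/1749600.
Write the denominator as Q(χ) = 1 + q1*χ. Requiring Q*f - P = O(χ^6) with deg P <= 4 kills the coefficients of χ^5..χ^5 in Q*f:
  χ^5: a_5 + q1*a_4 = 0, i.e. 27952061/1749600 + (-7255867/758160)*q1 = 0.
Solving this linear system: q1 = 363376793/217676010.
The numerator is Q*f truncated at degree 4: P0 = a_0 = -140/117; P1 = a_1 + q1*a_0 = 175951207/1697872878; P2 = a_2 + q1*a_1 = 136539655/1697872878; P3 = a_3 + q1*a_2 = 73288075/1697872878; P4 = a_4 + q1*a_3 = 88451125/1697872878.

The Pade approximant has numerator coefficients [-140/117, 175951207/1697872878, 136539655/1697872878, 73288075/1697872878, 88451125/1697872878]; denominator coefficients [1, 363376793/217676010].


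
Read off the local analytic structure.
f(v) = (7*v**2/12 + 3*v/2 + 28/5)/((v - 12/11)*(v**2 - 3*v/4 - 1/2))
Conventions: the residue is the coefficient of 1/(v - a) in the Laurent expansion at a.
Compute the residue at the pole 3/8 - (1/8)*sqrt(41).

The factor v**2 - 3*v/4 - 1/2 splits as (v - a)(v - a') with a = 3/8 - (1/8)*sqrt(41), a' = 3/8 + (1/8)*sqrt(41). At the order-1 pole a set g(v) = (v - a)*f(v) = [(7*v**2/12 + 3*v/2 + 28/5)/(v - 12/11)] / (v - a').
Simple pole: residue = g(a) at a = 3/8 - (1/8)*sqrt(41), which is 116237/3720 - (231517/50840)*sqrt(41).

The residue is 116237/3720 - (231517/50840)*sqrt(41).


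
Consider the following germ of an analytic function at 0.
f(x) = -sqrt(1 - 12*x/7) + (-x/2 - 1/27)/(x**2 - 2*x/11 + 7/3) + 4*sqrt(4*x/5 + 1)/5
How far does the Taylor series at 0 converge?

The radius of convergence is 7/12.

Denominator factor (x**2 - 2*x/11 + 7/3): discriminant -3376/363, complex-conjugate roots (1/11) + ((2/33)*sqrt(633))*i and (1/11) - ((2/33)*sqrt(633))*i; poles of order 1, moduli (1/3)*sqrt(21) and (1/3)*sqrt(21).
Branch term (-1)*sqrt(1 - x/(7/12)): its argument vanishes at x = 7/12, a square-root branch point, modulus 7/12.
Branch term (4/5)*sqrt(1 - x/(-5/4)): its argument vanishes at x = -5/4, a square-root branch point, modulus 5/4.
The radius of convergence is the smallest modulus among the singular points: 7/12.


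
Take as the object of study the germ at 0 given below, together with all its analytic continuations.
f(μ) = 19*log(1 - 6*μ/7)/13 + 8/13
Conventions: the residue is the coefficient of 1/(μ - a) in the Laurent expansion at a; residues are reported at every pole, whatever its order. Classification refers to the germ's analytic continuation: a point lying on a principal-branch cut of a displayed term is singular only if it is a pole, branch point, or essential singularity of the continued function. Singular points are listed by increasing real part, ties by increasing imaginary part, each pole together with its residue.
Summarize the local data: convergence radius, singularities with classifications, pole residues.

Branch term (19/13)*log(1 - μ/(7/6)): its argument vanishes at μ = 7/6, a logarithmic branch point, modulus 7/6.
The radius of convergence is the smallest modulus among the singular points: 7/6.

Radius of convergence at 0: 7/6.
At 7/6: a logarithmic branch point.


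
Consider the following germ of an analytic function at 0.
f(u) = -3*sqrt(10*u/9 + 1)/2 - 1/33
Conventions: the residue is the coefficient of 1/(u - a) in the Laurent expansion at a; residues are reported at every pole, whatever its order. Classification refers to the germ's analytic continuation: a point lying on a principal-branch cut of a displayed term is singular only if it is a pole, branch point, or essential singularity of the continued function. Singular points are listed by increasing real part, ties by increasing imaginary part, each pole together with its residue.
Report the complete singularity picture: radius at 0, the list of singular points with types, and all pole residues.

Radius of convergence at 0: 9/10.
At -9/10: an algebraic (square-root) branch point.

Branch term (-3/2)*sqrt(1 - u/(-9/10)): its argument vanishes at u = -9/10, a square-root branch point, modulus 9/10.
The radius of convergence is the smallest modulus among the singular points: 9/10.


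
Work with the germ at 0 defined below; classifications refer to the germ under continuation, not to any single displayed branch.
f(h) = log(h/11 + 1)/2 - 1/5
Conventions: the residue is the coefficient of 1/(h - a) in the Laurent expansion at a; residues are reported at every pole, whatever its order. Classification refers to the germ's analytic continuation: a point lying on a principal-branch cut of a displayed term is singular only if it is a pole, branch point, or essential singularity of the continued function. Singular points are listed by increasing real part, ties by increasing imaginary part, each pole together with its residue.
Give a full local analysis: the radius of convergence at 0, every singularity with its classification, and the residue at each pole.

Radius of convergence at 0: 11.
At -11: a logarithmic branch point.

Branch term (1/2)*log(1 - h/(-11)): its argument vanishes at h = -11, a logarithmic branch point, modulus 11.
The radius of convergence is the smallest modulus among the singular points: 11.


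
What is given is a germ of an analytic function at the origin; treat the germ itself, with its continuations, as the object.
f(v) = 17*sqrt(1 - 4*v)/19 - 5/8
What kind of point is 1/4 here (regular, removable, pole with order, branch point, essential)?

The term (17/19)*sqrt(1 - v/(1/4)) has argument 1 - 1/4/(1/4) = 0 at 1/4: a square-root (algebraic, two-sheeted) branch point; the remaining terms are analytic or single-valued there.

The point is an algebraic (square-root) branch point.


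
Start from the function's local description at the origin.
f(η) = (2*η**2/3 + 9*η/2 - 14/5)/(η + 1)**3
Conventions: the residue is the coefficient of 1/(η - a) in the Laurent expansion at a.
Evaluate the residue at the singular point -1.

The residue is 2/3.

At the order-3 pole -1 set g(η) = (η - (-1))^3*f(η) = 2*η**2/3 + 9*η/2 - 14/5.
Order-3 pole: residue = g''(a)/2; g''(-1) = 4/3, so the residue is 2/3.


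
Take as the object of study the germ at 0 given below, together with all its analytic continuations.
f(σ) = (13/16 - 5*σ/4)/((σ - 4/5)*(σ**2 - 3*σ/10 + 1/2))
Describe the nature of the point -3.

The point is a regular point.

Denominator factors: σ**2 - 3*σ/10 + 1/2 = 52/5 at σ = -3; σ - 4/5 = -19/5 at σ = -3 — none vanishes.
So the germ continues analytically to -3.


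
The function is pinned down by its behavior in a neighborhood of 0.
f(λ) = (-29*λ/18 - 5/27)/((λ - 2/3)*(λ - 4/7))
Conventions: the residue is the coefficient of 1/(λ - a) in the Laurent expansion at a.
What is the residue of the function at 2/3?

The residue is -119/9.

At the order-1 pole 2/3 set g(λ) = (λ - (2/3))*f(λ) = (-29*λ/18 - 5/27)/(λ - 4/7).
Simple pole: residue = g(a) at a = 2/3, which is -119/9.


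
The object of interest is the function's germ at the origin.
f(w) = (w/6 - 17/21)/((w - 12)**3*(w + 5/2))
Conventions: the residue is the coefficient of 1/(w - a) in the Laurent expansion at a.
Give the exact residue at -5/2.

The residue is 206/512169.

At the order-1 pole -5/2 set g(w) = (w - (-5/2))*f(w) = (w/6 - 17/21)/(w - 12)**3.
Simple pole: residue = g(a) at a = -5/2, which is 206/512169.


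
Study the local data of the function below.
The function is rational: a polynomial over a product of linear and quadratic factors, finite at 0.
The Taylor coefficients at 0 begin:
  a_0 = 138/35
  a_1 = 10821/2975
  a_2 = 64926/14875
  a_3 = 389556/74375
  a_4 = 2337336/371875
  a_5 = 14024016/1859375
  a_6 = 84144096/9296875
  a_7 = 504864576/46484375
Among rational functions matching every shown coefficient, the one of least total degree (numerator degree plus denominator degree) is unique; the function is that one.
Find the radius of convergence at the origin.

The radius of convergence is 5/6.

No rational of total degree below 2 reproduces all 8 coefficients; solving the [1/1] Pade equations on them gives f(r) = (31*r/34 - 23/7)/(r - 5/6), whose expansion matches every shown term.
Denominator factor (r - 5/6): pole of order 1 at 5/6, modulus 5/6.
The radius of convergence is the smallest modulus among the singular points: 5/6.


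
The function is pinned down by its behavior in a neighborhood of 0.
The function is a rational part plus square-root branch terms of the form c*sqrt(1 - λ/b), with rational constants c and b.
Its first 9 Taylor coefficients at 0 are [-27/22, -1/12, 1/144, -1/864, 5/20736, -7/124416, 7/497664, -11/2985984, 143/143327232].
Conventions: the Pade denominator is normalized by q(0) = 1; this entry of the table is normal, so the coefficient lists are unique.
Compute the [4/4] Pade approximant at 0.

The Pade approximant has numerator coefficients [-27/22, -211/264, -179/1056, -245/19008, -115/456192]; denominator coefficients [1, 7/12, 5/48, 5/864, 1/20736].

Taylor coefficients needed (read off): a_0 = -27/22, a_1 = -1/12, a_2 = 1/144, a_3 = -1/864, a_4 = 5/20736, a_5 = -7/124416, a_6 = 7/497664, a_7 = -11/2985984, a_8 = 143/143327232.
Write the denominator as Q(λ) = 1 + q1*λ + q2*λ^2 + q3*λ^3 + q4*λ^4. Requiring Q*f - P = O(λ^9) with deg P <= 4 kills the coefficients of λ^5..λ^8 in Q*f:
  λ^5: a_5 + q1*a_4 + q2*a_3 + q3*a_2 + q4*a_1 = 0, i.e. -7/124416 + (5/20736)*q1 + (-1/864)*q2 + (1/144)*q3 + (-1/12)*q4 = 0.
  λ^6: a_6 + q1*a_5 + q2*a_4 + q3*a_3 + q4*a_2 = 0, i.e. 7/497664 + (-7/124416)*q1 + (5/20736)*q2 + (-1/864)*q3 + (1/144)*q4 = 0.
  λ^7: a_7 + q1*a_6 + q2*a_5 + q3*a_4 + q4*a_3 = 0, i.e. -11/2985984 + (7/497664)*q1 + (-7/124416)*q2 + (5/20736)*q3 + (-1/864)*q4 = 0.
  λ^8: a_8 + q1*a_7 + q2*a_6 + q3*a_5 + q4*a_4 = 0, i.e. 143/143327232 + (-11/2985984)*q1 + (7/497664)*q2 + (-7/124416)*q3 + (5/20736)*q4 = 0.
Solving this linear system: q1 = 7/12, q2 = 5/48, q3 = 5/864, q4 = 1/20736.
The numerator is Q*f truncated at degree 4: P0 = a_0 = -27/22; P1 = a_1 + q1*a_0 = -211/264; P2 = a_2 + q1*a_1 + q2*a_0 = -179/1056; P3 = a_3 + q1*a_2 + q2*a_1 + q3*a_0 = -245/19008; P4 = a_4 + q1*a_3 + q2*a_2 + q3*a_1 + q4*a_0 = -115/456192.


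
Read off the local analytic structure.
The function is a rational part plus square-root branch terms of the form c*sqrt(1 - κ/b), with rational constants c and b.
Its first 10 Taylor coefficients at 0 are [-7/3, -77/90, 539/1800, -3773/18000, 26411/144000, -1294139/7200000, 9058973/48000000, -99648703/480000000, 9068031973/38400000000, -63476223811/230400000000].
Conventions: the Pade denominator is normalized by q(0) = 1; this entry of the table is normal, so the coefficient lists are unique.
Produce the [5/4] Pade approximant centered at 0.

The Pade approximant has numerator coefficients [-7/3, -133/18, -5831/720, -343/96, -31213/57600, -184877/14400000]; denominator coefficients [1, 14/5, 1029/400, 343/400, 2401/32000].

Taylor coefficients needed (read off): a_0 = -7/3, a_1 = -77/90, a_2 = 539/1800, a_3 = -3773/18000, a_4 = 26411/144000, a_5 = -1294139/7200000, a_6 = 9058973/48000000, a_7 = -99648703/480000000, a_8 = 9068031973/38400000000, a_9 = -63476223811/230400000000.
Write the denominator as Q(κ) = 1 + q1*κ + q2*κ^2 + q3*κ^3 + q4*κ^4. Requiring Q*f - P = O(κ^10) with deg P <= 5 kills the coefficients of κ^6..κ^9 in Q*f:
  κ^6: a_6 + q1*a_5 + q2*a_4 + q3*a_3 + q4*a_2 = 0, i.e. 9058973/48000000 + (-1294139/7200000)*q1 + (26411/144000)*q2 + (-3773/18000)*q3 + (539/1800)*q4 = 0.
  κ^7: a_7 + q1*a_6 + q2*a_5 + q3*a_4 + q4*a_3 = 0, i.e. -99648703/480000000 + (9058973/48000000)*q1 + (-1294139/7200000)*q2 + (26411/144000)*q3 + (-3773/18000)*q4 = 0.
  κ^8: a_8 + q1*a_7 + q2*a_6 + q3*a_5 + q4*a_4 = 0, i.e. 9068031973/38400000000 + (-99648703/480000000)*q1 + (9058973/48000000)*q2 + (-1294139/7200000)*q3 + (26411/144000)*q4 = 0.
  κ^9: a_9 + q1*a_8 + q2*a_7 + q3*a_6 + q4*a_5 = 0, i.e. -63476223811/230400000000 + (9068031973/38400000000)*q1 + (-99648703/480000000)*q2 + (9058973/48000000)*q3 + (-1294139/7200000)*q4 = 0.
Solving this linear system: q1 = 14/5, q2 = 1029/400, q3 = 343/400, q4 = 2401/32000.
The numerator is Q*f truncated at degree 5: P0 = a_0 = -7/3; P1 = a_1 + q1*a_0 = -133/18; P2 = a_2 + q1*a_1 + q2*a_0 = -5831/720; P3 = a_3 + q1*a_2 + q2*a_1 + q3*a_0 = -343/96; P4 = a_4 + q1*a_3 + q2*a_2 + q3*a_1 + q4*a_0 = -31213/57600; P5 = a_5 + q1*a_4 + q2*a_3 + q3*a_2 + q4*a_1 = -184877/14400000.


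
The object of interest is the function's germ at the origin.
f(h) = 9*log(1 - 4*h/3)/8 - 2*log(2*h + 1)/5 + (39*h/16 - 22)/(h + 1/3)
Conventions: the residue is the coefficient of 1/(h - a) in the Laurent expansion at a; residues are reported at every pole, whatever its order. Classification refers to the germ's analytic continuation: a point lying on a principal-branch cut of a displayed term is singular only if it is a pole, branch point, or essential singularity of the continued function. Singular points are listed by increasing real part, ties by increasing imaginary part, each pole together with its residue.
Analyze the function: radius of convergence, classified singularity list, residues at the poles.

Radius of convergence at 0: 1/3.
At -1/2: a logarithmic branch point.
At -1/3: a pole of order 1; residue -365/16.
At 3/4: a logarithmic branch point.

Denominator factor (h + 1/3): pole of order 1 at -1/3, modulus 1/3.
Branch term (-2/5)*log(1 - h/(-1/2)): its argument vanishes at h = -1/2, a logarithmic branch point, modulus 1/2.
Branch term (9/8)*log(1 - h/(3/4)): its argument vanishes at h = 3/4, a logarithmic branch point, modulus 3/4.
The radius of convergence is the smallest modulus among the singular points: 1/3.
The branch terms are analytic at -1/3 and contribute nothing to the residue; only the rational part matters.
At the order-1 pole -1/3 set g(h) = (h - (-1/3))*(rational part) = 39*h/16 - 22.
Simple pole: residue = g(a) at a = -1/3, which is -365/16.
List the singular points by increasing real part (a conjugate pair: the negative imaginary part first).


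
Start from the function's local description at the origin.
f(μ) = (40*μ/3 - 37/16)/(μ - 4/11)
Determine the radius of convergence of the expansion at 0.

Denominator factor (μ - 4/11): pole of order 1 at 4/11, modulus 4/11.
The radius of convergence is the smallest modulus among the singular points: 4/11.

The radius of convergence is 4/11.


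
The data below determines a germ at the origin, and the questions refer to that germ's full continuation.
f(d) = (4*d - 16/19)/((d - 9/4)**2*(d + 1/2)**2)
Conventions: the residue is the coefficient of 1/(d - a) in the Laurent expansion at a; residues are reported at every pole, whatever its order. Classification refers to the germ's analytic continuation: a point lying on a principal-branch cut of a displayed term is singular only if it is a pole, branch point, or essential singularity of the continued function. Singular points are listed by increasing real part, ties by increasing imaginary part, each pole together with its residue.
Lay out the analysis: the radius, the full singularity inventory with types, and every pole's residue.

Denominator factor (d + 1/2)^2: pole of order 2 at -1/2, modulus 1/2.
Denominator factor (d - 9/4)^2: pole of order 2 at 9/4, modulus 9/4.
The radius of convergence is the smallest modulus among the singular points: 1/2.
At the order-2 pole -1/2 set g(d) = (d - (-1/2))^2*f(d) = (4*d - 16/19)/(d - 9/4)**2.
Order-2 pole: residue = g'(a); g'(-1/2) = 6464/25289, so the residue is 6464/25289.
At the order-2 pole 9/4 set g(d) = (d - (9/4))^2*f(d) = (4*d - 16/19)/(d + 1/2)**2.
Order-2 pole: residue = g'(a); g'(9/4) = -6464/25289, so the residue is -6464/25289.
List the singular points by increasing real part (a conjugate pair: the negative imaginary part first).

Radius of convergence at 0: 1/2.
At -1/2: a pole of order 2; residue 6464/25289.
At 9/4: a pole of order 2; residue -6464/25289.
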